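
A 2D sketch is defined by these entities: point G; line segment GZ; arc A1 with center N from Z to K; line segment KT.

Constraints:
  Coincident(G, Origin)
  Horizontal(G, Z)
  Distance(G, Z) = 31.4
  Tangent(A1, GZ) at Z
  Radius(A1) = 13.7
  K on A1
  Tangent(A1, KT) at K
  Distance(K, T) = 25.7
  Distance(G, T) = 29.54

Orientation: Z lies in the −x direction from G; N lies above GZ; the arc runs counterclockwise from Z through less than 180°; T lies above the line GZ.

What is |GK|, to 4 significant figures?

20.73

G is at the origin; GZ is horizontal with |GZ| = 31.4 and Z on the −x side, so Z = (-31.40, 0.000). The tangent condition forces NZ to be normal to GZ, so N = Z + (0, 13.7) = (-31.40, 13.70). Since NK ⟂ KT (tangency), |NT| = √(13.7² + 25.7²) = 29.12 regardless of where K sits on A1. So T lies on both circle(G, 29.54) and circle(N, 29.12); the above-GZ intersection is T = (-6.506, 28.81). K is the foot of the tangent from T: K = (-19.62, 6.711).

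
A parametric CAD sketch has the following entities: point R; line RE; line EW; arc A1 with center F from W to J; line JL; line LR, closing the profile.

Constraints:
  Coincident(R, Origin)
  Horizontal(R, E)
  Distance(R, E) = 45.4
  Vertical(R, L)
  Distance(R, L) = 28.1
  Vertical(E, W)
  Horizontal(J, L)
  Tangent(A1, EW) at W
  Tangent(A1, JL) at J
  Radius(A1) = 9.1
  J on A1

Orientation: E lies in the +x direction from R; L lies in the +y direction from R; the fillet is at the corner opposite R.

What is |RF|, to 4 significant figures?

40.97

RL is vertical with |RL| = 28.1 and L on the +y side, so L = (0.000, 28.10). The virtual corner opposite R is at (45.40, 28.10). A1 meets EW tangentially, so FW is at right angles to EW and tangency of A1 to JL means the radius FJ is perpendicular to JL, with radius 9.1, so the center F sits 9.1 in from both sides at F = (36.30, 19.00). Then |RF| = |F − R| = 40.97.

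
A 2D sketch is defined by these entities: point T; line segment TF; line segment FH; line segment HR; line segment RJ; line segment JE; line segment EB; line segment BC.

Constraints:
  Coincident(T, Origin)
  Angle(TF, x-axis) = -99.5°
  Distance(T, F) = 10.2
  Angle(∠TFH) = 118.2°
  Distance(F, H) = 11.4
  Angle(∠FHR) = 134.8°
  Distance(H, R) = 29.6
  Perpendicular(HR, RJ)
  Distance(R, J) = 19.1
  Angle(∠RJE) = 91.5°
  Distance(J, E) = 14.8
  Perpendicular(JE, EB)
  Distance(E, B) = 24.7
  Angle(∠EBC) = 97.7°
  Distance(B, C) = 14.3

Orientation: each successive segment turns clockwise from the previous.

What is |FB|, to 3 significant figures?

25.9

T is at the origin; TF runs at -99.5° with length 10.2, so F = (-1.68, -10.1). ∠TFH = 118.2° gives FH at -161° from the x-axis; with |FH| = 11.4, H = (-12.5, -13.7). ∠FHR = 134.8° gives HR at 154° from the x-axis; with |HR| = 29.6, R = (-39.0, -0.508). HR is perpendicular to RJ, so RJ runs at 63.5°; with |RJ| = 19.1, J = (-30.4, 16.6). ∠RJE = 91.5° gives JE at -25.0° from the x-axis; with |JE| = 14.8, E = (-17.0, 10.3). The perpendicularity gives EB at right angles to JE, so EB runs at -115°; with |EB| = 24.7, B = (-27.5, -12.1). Then |FB| = |B − F| = 25.9.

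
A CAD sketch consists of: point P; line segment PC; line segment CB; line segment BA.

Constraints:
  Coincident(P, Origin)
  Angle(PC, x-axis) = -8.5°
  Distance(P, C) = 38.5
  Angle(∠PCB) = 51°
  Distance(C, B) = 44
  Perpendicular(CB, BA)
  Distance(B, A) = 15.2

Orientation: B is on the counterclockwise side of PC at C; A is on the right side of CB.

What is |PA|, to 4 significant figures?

49.26

P is at the origin; PC runs at -8.5° with length 38.5, so C = 38.5·(cos -8.5°, sin -8.5°) = (38.08, -5.691). ∠PCB = 51.0°, so CB runs at -8.5° + (180° − 51.0°) = 120.5° from the x-axis; with |CB| = 44.0, B = C + 44.0·(cos 120.5°, sin 120.5°) = (15.75, 32.22). The perpendicularity gives BA at right angles to CB; with |BA| = 15.2 on the right of CB, A = B + 15.2·(0.8616, 0.5075) = (28.84, 39.94). Then |PA| = |A − P| = 49.26.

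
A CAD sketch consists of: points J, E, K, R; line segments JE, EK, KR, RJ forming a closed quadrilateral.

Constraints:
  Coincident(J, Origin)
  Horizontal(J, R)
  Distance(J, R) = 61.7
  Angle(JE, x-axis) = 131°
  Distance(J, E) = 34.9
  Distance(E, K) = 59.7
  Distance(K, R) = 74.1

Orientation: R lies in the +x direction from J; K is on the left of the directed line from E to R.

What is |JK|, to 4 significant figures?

67.91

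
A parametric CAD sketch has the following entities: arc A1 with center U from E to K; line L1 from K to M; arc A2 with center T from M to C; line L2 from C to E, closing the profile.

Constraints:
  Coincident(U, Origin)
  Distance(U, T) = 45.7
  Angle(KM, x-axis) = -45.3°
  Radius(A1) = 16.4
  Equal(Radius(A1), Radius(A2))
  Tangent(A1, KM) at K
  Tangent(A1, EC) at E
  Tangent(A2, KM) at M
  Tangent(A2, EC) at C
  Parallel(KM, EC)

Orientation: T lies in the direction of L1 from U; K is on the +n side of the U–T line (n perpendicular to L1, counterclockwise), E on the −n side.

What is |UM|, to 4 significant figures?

48.55

The slot axis is L1's direction at -45.3°, so u = (cos -45.3°, sin -45.3°) = (0.7034, -0.7108) and n = (−sin -45.3°, cos -45.3°) = (0.7108, 0.7034). U is at the origin and T lies 45.7 along u from U, so T = 45.7·u = (32.15, -32.48). Tangency of A1 to both parallel lines with radius 16.4 puts K and E at U ± 16.4·n: K = (11.66, 11.54), E = (-11.66, -11.54). Equal radii place M and C the same way about T: M = T + 16.4·n = (43.80, -20.95), C = T − 16.4·n = (20.49, -44.02). Then |UM| = |M − U| = 48.55.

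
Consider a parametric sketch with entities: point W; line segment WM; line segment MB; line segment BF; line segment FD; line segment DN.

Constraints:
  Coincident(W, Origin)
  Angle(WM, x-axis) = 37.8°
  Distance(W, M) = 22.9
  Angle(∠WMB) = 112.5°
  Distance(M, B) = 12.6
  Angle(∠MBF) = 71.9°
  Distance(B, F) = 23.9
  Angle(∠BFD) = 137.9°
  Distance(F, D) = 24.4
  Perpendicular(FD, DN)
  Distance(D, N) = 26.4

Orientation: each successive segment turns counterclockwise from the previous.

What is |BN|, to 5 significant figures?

43.392

∠BFD = 137.9° gives FD at -104.50° from the x-axis; with |FD| = 24.4, D = (-11.292, -10.590). FD is perpendicular to DN, so DN runs at -14.500°; with |DN| = 26.4, N = (14.267, -17.200). Then |BN| = |N − B| = 43.392.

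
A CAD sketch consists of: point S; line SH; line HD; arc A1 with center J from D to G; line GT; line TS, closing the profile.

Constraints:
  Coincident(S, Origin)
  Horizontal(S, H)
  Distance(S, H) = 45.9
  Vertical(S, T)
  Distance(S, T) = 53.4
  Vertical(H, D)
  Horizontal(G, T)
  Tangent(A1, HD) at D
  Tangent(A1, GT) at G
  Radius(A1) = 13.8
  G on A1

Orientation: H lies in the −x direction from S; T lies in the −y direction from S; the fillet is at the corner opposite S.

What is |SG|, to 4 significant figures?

62.31

The virtual corner opposite S is at (-45.90, -53.40). The tangent condition forces JD to be normal to HD and the tangent condition forces JG to be normal to GT, with radius 13.8, so the center J sits 13.8 in from both sides at J = (-32.10, -39.60). That places the tangent points at D = (-45.90, -39.60) on HD and G = (-32.10, -53.40) on GT. Then |SG| = |G − S| = 62.31.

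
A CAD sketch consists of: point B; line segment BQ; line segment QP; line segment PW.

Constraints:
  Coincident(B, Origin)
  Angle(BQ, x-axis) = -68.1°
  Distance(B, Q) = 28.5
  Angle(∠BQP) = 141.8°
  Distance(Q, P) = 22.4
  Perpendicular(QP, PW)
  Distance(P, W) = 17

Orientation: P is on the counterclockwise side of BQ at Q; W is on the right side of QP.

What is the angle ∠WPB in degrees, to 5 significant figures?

111.48°

∠BQP = 141.8°, so QP runs at -68.1° + (180° − 141.8°) = -29.900° from the x-axis; with |QP| = 22.4, P = Q + 22.4·(cos -29.900°, sin -29.900°) = (30.049, -37.609). QP is perpendicular to PW; with |PW| = 17.0 on the right of QP, W = P + 17.0·(-0.49849, -0.86690) = (21.574, -52.347). Then cos ∠WPB = PW·PB / (|PW||PB|), giving 111.48°.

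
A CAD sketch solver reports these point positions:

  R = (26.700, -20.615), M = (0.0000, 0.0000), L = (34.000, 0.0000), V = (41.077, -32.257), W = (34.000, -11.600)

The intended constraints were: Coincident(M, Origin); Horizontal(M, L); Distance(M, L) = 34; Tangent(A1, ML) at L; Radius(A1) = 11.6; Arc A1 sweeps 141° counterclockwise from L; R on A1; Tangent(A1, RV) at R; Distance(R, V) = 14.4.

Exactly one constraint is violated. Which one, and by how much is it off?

Distance(R, V) = 14.4 — off by 4.10.

M = (0.00, 0.00) ✓; M.y = 0.00, L.y = 0.00 ✓; |ML| = 34.00 ✓; ∠(WL, LM) = 90.00° ✓; |WL| = 11.60 ✓; bearing(W→R) − bearing(W→L) = 141.0° ✓; |WR| = 11.60 ✓; ∠(WR, RV) = 90.00° ✓; |RV| = 18.50 ✗.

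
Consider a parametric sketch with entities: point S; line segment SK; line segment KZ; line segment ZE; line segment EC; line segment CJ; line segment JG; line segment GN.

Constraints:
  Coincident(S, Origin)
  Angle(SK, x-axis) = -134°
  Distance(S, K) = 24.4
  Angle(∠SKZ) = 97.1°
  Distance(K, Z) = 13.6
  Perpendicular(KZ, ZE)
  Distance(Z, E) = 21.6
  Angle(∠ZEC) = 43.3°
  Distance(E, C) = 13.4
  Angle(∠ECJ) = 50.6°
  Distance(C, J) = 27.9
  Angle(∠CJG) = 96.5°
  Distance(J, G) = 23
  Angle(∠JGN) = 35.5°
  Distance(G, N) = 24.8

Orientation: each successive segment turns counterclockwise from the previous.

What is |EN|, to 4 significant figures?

8.025

S is at the origin; SK runs at -134.0° with length 24.4, so K = (-16.95, -17.55). ∠SKZ = 97.1° gives KZ at -51.10° from the x-axis; with |KZ| = 13.6, Z = (-8.409, -28.14). The perpendicularity gives ZE at right angles to KZ, so ZE runs at 38.90°; with |ZE| = 21.6, E = (8.401, -14.57). ∠ZEC = 43.3° gives EC at 175.6° from the x-axis; with |EC| = 13.4, C = (-4.960, -13.54). ∠ECJ = 50.6° gives CJ at -55.00° from the x-axis; with |CJ| = 27.9, J = (11.04, -36.40). ∠CJG = 96.5° gives JG at 28.50° from the x-axis; with |JG| = 23.0, G = (31.26, -25.42). ∠JGN = 35.5° gives GN at 173.0° from the x-axis; with |GN| = 24.8, N = (6.641, -22.40). Then |EN| = |N − E| = 8.025.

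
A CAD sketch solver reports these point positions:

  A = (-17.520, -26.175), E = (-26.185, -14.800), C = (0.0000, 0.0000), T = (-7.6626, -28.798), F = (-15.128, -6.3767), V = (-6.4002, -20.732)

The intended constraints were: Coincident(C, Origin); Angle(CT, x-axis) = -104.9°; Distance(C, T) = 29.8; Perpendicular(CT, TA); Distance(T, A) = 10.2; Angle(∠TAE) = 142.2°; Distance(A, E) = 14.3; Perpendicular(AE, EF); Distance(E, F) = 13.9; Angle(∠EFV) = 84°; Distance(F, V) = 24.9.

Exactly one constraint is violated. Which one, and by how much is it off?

Distance(F, V) = 24.9 — off by 8.10.

C = (0.00, 0.00) ✓; CT at -104.9° ✓; |CT| = 29.80 ✓; ∠(CT, TA) = 90.00° ✓; |TA| = 10.20 ✓; ∠TAE = 142.2° ✓; |AE| = 14.30 ✓; ∠(AE, EF) = 90.00° ✓; |EF| = 13.90 ✓; ∠EFV = 84.00° ✓; |FV| = 16.80 ✗.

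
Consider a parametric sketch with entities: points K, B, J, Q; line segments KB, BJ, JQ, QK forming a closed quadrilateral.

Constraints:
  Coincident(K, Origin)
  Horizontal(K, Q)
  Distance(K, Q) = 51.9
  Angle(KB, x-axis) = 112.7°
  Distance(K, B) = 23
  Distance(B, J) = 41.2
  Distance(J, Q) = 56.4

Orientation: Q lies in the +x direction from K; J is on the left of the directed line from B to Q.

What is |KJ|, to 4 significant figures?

53.01

Checks: |BJ| = 41.20 ✓; |JQ| = 56.40 ✓.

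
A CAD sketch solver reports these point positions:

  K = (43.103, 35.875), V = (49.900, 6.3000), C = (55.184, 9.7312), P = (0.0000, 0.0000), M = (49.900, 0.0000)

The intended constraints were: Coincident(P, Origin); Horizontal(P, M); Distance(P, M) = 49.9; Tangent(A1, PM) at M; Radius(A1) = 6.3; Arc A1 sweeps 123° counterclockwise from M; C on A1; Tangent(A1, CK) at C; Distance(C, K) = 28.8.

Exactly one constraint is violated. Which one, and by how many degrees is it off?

Tangent(A1, CK) at C — off by 8.20°.

P = (0.00, 0.00) ✓; P.y = 0.00, M.y = 0.00 ✓; |PM| = 49.90 ✓; ∠(VM, MP) = 90.00° ✓; |VM| = 6.300 ✓; bearing(V→C) − bearing(V→M) = 123.0° ✓; |VC| = 6.300 ✓; ∠(VC, CK) = 98.20° ✗; |CK| = 28.80 ✓.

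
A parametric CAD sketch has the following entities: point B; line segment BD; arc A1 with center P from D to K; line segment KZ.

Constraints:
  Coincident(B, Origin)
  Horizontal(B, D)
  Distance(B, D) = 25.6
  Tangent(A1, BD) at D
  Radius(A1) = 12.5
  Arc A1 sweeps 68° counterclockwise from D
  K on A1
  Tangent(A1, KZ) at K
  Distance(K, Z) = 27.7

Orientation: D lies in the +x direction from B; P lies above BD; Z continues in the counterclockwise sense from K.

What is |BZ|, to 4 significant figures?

58.18

On A1, D sits at bearing -90° from P; a 68° counterclockwise sweep puts K at bearing -22°, so K = P + 12.5·(cos -22°, sin -22°) = (37.19, 7.817). A1 meets KZ tangentially, so PK is at right angles to KZ, so KZ runs along (−sin -22°, cos -22°); with |KZ| = 27.7, Z = (47.57, 33.50). Then |BZ| = |Z − B| = 58.18.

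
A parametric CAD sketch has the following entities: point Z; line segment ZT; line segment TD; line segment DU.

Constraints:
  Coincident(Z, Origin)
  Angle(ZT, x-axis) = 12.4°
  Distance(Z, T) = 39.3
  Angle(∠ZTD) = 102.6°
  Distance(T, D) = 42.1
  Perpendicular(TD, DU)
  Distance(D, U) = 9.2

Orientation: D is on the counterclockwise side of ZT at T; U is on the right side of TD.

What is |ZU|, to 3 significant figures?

69.5

Z is at the origin; ZT runs at 12.4° with length 39.3, so T = 39.3·(cos 12.4°, sin 12.4°) = (38.4, 8.44). ∠ZTD = 102.6°, so TD runs at 12.4° + (180° − 102.6°) = 89.8° from the x-axis; with |TD| = 42.1, D = T + 42.1·(cos 89.8°, sin 89.8°) = (38.5, 50.5). TD ⟂ DU; with |DU| = 9.2 on the right of TD, U = D + 9.2·(1.00, -0.00349) = (47.7, 50.5). Then |ZU| = |U − Z| = 69.5.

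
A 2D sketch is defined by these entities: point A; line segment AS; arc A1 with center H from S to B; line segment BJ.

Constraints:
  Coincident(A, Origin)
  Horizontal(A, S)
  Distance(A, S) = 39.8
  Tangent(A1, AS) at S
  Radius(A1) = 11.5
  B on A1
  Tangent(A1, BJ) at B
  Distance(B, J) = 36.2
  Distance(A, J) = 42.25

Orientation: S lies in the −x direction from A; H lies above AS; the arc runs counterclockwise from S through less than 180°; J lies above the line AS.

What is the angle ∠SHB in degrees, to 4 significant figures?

65.62°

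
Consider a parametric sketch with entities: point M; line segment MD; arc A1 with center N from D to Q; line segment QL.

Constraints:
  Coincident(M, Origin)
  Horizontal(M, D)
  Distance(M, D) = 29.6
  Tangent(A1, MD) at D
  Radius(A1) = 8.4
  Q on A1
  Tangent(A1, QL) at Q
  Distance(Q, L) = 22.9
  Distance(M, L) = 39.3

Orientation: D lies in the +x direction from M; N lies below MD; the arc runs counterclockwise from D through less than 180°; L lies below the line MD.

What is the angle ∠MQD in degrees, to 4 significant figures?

109.7°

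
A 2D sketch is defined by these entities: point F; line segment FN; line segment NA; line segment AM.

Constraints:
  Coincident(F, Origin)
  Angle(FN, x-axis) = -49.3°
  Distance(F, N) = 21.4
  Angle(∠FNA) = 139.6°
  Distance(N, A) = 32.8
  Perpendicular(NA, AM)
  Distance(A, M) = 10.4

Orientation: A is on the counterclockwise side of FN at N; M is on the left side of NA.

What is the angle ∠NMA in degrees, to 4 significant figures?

72.41°

∠FNA = 139.6°, so NA runs at -49.3° + (180° − 139.6°) = -8.900° from the x-axis; with |NA| = 32.8, A = N + 32.8·(cos -8.900°, sin -8.900°) = (46.36, -21.30). NA ⟂ AM; with |AM| = 10.4 on the left of NA, M = A + 10.4·(0.1547, 0.9880) = (47.97, -11.02). Then cos ∠NMA = MN·MA / (|MN||MA|), giving 72.41°.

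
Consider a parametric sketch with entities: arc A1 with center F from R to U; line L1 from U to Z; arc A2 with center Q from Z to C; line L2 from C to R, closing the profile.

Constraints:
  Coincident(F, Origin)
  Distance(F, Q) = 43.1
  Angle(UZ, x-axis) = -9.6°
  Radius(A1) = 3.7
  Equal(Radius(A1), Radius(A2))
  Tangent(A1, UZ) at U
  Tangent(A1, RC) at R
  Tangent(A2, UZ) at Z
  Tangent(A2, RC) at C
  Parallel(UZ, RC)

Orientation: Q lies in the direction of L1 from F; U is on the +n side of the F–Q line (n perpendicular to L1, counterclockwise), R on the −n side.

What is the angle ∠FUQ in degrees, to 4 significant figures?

85.09°

F is at the origin and Q lies 43.1 along u from F, so Q = 43.1·u = (42.50, -7.188). Tangency of A1 to both parallel lines with radius 3.7 puts U and R at F ± 3.7·n: U = (0.6170, 3.648), R = (-0.6170, -3.648). Then cos ∠FUQ = UF·UQ / (|UF||UQ|), giving 85.09°.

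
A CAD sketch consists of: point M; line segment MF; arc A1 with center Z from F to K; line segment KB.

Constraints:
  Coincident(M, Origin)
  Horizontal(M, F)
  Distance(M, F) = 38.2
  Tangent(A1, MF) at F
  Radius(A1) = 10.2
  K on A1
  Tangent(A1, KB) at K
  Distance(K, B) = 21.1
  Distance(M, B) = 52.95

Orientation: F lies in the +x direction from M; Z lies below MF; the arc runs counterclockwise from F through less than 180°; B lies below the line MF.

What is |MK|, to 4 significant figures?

33.53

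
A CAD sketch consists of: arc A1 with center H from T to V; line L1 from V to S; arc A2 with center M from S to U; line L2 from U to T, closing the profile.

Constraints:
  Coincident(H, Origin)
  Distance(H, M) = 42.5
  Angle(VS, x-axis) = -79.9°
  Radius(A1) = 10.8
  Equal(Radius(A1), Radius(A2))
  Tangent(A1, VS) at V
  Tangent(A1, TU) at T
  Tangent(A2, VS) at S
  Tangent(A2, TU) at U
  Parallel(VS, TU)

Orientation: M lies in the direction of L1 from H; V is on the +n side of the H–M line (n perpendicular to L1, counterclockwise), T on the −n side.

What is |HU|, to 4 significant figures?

43.85

The slot axis is L1's direction at -79.9°, so u = (cos -79.9°, sin -79.9°) = (0.1754, -0.9845) and n = (−sin -79.9°, cos -79.9°) = (0.9845, 0.1754). H is at the origin and M lies 42.5 along u from H, so M = 42.5·u = (7.453, -41.84). Tangency of A1 to both parallel lines with radius 10.8 puts V and T at H ± 10.8·n: V = (10.63, 1.894), T = (-10.63, -1.894). Equal radii place S and U the same way about M: S = M + 10.8·n = (18.09, -39.95), U = M − 10.8·n = (-3.180, -43.74). Then |HU| = |U − H| = 43.85.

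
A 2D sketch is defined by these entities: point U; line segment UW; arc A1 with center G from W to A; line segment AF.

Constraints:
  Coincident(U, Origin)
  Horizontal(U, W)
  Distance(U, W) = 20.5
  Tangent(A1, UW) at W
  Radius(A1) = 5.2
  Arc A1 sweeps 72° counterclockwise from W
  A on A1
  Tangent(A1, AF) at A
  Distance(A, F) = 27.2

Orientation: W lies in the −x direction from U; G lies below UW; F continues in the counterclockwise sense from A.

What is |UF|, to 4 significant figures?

44.88

U is at the origin; U and W share the same y with |UW| = 20.5 and W on the −x side, so W = (-20.50, 0.000). A1 meets UW tangentially, so GW is at right angles to UW, so G = W + (0, -5.2) = (-20.50, -5.200). On A1, W sits at bearing 90° from G; a 72° counterclockwise sweep puts A at bearing 162°, so A = G + 5.2·(cos 162°, sin 162°) = (-25.45, -3.593). Since A1 is tangent to AF there, GA ⟂ AF, so AF runs along (−sin 162°, cos 162°); with |AF| = 27.2, F = (-33.85, -29.46). Then |UF| = |F − U| = 44.88.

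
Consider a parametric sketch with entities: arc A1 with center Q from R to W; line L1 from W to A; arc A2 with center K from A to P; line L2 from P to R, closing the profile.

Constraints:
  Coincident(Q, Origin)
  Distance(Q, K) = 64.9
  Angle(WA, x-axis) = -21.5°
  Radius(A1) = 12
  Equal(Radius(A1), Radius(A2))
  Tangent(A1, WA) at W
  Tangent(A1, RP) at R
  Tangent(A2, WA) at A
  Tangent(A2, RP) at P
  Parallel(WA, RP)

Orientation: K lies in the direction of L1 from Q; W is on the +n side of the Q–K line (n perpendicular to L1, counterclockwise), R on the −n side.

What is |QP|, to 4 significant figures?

66.00

The slot axis is L1's direction at -21.5°, so u = (cos -21.5°, sin -21.5°) = (0.9304, -0.3665) and n = (−sin -21.5°, cos -21.5°) = (0.3665, 0.9304). Q is at the origin and K lies 64.9 along u from Q, so K = 64.9·u = (60.38, -23.79). Tangency of A1 to both parallel lines with radius 12.0 puts W and R at Q ± 12.0·n: W = (4.398, 11.17), R = (-4.398, -11.17). Equal radii place A and P the same way about K: A = K + 12.0·n = (64.78, -12.62), P = K − 12.0·n = (55.99, -34.95). Then |QP| = |P − Q| = 66.00.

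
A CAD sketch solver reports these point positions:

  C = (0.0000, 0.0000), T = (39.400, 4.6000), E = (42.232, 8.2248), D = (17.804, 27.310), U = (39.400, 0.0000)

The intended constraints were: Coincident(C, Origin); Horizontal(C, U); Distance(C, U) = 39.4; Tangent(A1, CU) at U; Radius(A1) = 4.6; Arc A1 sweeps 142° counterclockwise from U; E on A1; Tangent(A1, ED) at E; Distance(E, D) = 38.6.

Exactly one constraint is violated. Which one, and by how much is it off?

Distance(E, D) = 38.6 — off by 7.60.

C = (0.00, 0.00) ✓; C.y = 0.00, U.y = 0.00 ✓; |CU| = 39.40 ✓; ∠(TU, UC) = 90.00° ✓; |TU| = 4.600 ✓; bearing(T→E) − bearing(T→U) = 142.0° ✓; |TE| = 4.600 ✓; ∠(TE, ED) = 90.00° ✓; |ED| = 31.00 ✗.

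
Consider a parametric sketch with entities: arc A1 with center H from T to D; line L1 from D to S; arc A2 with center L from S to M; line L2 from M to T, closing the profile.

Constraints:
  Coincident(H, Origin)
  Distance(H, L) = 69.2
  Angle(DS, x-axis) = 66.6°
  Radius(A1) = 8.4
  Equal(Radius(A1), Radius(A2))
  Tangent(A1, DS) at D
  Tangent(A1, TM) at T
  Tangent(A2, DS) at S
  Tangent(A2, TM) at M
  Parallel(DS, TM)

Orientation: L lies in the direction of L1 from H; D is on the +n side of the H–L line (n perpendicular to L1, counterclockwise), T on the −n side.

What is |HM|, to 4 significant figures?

69.71

The slot axis is L1's direction at 66.6°, so u = (cos 66.6°, sin 66.6°) = (0.3971, 0.9178) and n = (−sin 66.6°, cos 66.6°) = (-0.9178, 0.3971). H is at the origin and L lies 69.2 along u from H, so L = 69.2·u = (27.48, 63.51). Tangency of A1 to both parallel lines with radius 8.4 puts D and T at H ± 8.4·n: D = (-7.709, 3.336), T = (7.709, -3.336). Equal radii place S and M the same way about L: S = L + 8.4·n = (19.77, 66.84), M = L − 8.4·n = (35.19, 60.17). Then |HM| = |M − H| = 69.71.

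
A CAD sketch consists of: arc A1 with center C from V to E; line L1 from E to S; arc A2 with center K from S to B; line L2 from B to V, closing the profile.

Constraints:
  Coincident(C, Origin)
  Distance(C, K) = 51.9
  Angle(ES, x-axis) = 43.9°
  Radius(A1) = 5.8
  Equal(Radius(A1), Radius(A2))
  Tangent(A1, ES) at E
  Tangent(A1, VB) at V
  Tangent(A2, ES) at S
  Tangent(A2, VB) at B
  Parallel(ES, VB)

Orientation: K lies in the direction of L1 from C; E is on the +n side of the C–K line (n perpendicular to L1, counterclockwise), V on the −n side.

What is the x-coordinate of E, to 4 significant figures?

-4.022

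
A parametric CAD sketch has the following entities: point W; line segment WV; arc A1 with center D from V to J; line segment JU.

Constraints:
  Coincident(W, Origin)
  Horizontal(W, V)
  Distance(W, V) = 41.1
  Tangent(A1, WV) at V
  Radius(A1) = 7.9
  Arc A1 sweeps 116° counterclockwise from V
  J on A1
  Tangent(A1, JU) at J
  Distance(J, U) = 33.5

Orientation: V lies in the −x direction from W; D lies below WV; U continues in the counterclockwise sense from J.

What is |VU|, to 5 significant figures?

42.161

W is at the origin; WV is horizontal with |WV| = 41.1 and V on the −x side, so V = (-41.100, 0.0000). Since A1 is tangent to WV there, DV ⟂ WV, so D = V + (0, -7.9) = (-41.100, -7.9000). On A1, V sits at bearing 90° from D; a 116° counterclockwise sweep puts J at bearing 206°, so J = D + 7.9·(cos 206°, sin 206°) = (-48.200, -11.363). A1 meets JU tangentially, so DJ is at right angles to JU, so JU runs along (−sin 206°, cos 206°); with |JU| = 33.5, U = (-33.515, -41.473). Then |VU| = |U − V| = 42.161.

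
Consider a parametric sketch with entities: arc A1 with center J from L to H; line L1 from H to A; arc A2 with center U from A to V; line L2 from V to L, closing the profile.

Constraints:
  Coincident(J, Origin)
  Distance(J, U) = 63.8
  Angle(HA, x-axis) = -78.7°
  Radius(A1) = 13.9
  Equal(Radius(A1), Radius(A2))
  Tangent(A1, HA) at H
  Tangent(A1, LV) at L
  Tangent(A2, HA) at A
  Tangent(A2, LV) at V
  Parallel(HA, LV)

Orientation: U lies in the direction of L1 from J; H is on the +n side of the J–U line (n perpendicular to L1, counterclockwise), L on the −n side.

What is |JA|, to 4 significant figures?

65.30

The slot axis is L1's direction at -78.7°, so u = (cos -78.7°, sin -78.7°) = (0.1959, -0.9806) and n = (−sin -78.7°, cos -78.7°) = (0.9806, 0.1959). J is at the origin and U lies 63.8 along u from J, so U = 63.8·u = (12.50, -62.56). Tangency of A1 to both parallel lines with radius 13.9 puts H and L at J ± 13.9·n: H = (13.63, 2.724), L = (-13.63, -2.724). Equal radii place A and V the same way about U: A = U + 13.9·n = (26.13, -59.84), V = U − 13.9·n = (-1.129, -65.29). Then |JA| = |A − J| = 65.30.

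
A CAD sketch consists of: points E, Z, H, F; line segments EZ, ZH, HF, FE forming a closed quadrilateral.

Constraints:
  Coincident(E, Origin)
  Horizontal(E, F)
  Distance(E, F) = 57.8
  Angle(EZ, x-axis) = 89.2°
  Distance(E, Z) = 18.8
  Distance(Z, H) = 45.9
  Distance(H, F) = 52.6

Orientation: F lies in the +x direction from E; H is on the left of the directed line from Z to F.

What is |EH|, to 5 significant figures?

59.743

Checks: E.y = 0.00, F.y = 0.00 ✓; |ZH| = 45.90 ✓; |HF| = 52.60 ✓.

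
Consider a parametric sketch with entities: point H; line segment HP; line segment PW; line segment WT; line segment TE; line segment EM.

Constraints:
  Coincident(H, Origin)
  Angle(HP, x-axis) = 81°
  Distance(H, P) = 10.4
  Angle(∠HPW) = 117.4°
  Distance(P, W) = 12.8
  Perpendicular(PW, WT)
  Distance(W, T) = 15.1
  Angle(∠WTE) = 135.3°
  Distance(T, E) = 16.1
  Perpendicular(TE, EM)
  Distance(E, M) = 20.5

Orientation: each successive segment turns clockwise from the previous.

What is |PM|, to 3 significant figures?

17.8

H is at the origin; HP runs at 81.0° with length 10.4, so P = (1.63, 10.3). ∠HPW = 117.4° gives PW at 18.4° from the x-axis; with |PW| = 12.8, W = (13.8, 14.3). PW ⟂ WT, so WT runs at -71.6°; with |WT| = 15.1, T = (18.5, -0.0158). ∠WTE = 135.3° gives TE at -116° from the x-axis; with |TE| = 16.1, E = (11.4, -14.4). TE ⟂ EM, so EM runs at 154°; with |EM| = 20.5, M = (-6.97, -5.37). Then |PM| = |M − P| = 17.8.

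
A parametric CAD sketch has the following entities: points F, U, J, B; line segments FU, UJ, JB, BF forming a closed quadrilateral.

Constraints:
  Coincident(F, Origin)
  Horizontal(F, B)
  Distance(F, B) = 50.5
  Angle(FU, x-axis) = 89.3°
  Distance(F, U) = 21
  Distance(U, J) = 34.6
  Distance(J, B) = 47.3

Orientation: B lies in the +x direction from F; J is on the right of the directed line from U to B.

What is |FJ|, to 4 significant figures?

14.21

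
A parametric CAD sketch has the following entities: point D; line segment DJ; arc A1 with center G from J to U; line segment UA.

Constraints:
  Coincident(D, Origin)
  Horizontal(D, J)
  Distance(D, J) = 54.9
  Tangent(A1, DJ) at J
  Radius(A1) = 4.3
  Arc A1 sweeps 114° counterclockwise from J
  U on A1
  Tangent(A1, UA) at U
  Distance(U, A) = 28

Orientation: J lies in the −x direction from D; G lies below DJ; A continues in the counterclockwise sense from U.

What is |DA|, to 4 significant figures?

57.02

On A1, J sits at bearing 90° from G; a 114° counterclockwise sweep puts U at bearing 204°, so U = G + 4.3·(cos 204°, sin 204°) = (-58.83, -6.049). Since A1 is tangent to UA there, GU ⟂ UA, so UA runs along (−sin 204°, cos 204°); with |UA| = 28.0, A = (-47.44, -31.63). Then |DA| = |A − D| = 57.02.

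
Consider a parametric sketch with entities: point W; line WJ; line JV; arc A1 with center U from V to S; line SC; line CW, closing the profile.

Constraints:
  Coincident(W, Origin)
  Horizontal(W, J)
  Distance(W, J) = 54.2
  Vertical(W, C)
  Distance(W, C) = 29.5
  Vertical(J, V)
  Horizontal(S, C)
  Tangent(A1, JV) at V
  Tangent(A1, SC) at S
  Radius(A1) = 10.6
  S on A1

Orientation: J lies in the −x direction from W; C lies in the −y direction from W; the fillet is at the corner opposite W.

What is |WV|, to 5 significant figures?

57.401

W is at the origin; WJ is horizontal with |WJ| = 54.2 and J on the −x side, so J = (-54.200, 0.0000). WC is vertical with |WC| = 29.5 and C on the −y side, so C = (0.0000, -29.500). The virtual corner opposite W is at (-54.200, -29.500). Tangency of A1 to JV means the radius UV is perpendicular to JV and the tangent condition forces US to be normal to SC, with radius 10.6, so the center U sits 10.6 in from both sides at U = (-43.600, -18.900). That places the tangent points at V = (-54.200, -18.900) on JV and S = (-43.600, -29.500) on SC. Then |WV| = |V − W| = 57.401.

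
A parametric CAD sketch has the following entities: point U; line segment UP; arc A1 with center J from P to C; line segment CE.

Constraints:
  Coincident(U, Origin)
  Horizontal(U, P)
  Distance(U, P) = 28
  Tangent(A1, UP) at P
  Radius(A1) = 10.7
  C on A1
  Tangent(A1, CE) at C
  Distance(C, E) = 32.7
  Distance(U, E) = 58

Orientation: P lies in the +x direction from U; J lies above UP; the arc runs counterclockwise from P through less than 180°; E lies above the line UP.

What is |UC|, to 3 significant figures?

40.2

Checks: U = (0.00, 0.00) ✓; |JC| = 10.70 ✓; ∠(JC, CE) = 90.00° ✓; |CE| = 32.70 ✓; |UE| = 58.00 ✓.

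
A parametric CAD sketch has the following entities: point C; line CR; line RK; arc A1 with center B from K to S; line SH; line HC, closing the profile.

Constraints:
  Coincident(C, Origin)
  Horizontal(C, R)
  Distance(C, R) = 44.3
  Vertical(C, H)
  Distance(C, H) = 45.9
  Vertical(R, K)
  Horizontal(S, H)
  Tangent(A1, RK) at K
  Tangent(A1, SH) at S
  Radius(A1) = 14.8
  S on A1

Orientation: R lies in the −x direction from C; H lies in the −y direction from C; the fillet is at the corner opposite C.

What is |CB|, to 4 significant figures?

42.87

C and H share the same x with |CH| = 45.9 and H on the −y side, so H = (0.000, -45.90). The virtual corner opposite C is at (-44.30, -45.90). The tangent condition forces BK to be normal to RK and A1 meets SH tangentially, so BS is at right angles to SH, with radius 14.8, so the center B sits 14.8 in from both sides at B = (-29.50, -31.10). Then |CB| = |B − C| = 42.87.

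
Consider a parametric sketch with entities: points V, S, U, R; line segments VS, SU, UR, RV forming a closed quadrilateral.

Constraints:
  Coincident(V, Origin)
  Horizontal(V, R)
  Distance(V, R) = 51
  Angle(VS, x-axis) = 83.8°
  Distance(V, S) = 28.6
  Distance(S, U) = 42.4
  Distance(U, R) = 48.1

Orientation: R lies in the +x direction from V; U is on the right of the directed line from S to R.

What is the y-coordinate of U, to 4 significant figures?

-13.93

Checks: |SU| = 42.40 ✓; |UR| = 48.10 ✓.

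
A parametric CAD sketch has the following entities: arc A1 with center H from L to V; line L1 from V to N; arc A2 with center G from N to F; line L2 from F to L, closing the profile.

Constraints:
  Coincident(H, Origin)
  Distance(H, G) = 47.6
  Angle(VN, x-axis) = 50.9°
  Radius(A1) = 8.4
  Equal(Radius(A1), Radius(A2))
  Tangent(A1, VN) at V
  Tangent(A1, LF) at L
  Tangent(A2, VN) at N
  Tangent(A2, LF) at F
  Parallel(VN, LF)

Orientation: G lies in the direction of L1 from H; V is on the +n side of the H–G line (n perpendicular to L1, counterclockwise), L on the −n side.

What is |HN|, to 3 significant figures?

48.3

The slot axis is L1's direction at 50.9°, so u = (cos 50.9°, sin 50.9°) = (0.631, 0.776) and n = (−sin 50.9°, cos 50.9°) = (-0.776, 0.631). H is at the origin and G lies 47.6 along u from H, so G = 47.6·u = (30.0, 36.9). Tangency of A1 to both parallel lines with radius 8.4 puts V and L at H ± 8.4·n: V = (-6.52, 5.30), L = (6.52, -5.30). Equal radii place N and F the same way about G: N = G + 8.4·n = (23.5, 42.2), F = G − 8.4·n = (36.5, 31.6). Then |HN| = |N − H| = 48.3.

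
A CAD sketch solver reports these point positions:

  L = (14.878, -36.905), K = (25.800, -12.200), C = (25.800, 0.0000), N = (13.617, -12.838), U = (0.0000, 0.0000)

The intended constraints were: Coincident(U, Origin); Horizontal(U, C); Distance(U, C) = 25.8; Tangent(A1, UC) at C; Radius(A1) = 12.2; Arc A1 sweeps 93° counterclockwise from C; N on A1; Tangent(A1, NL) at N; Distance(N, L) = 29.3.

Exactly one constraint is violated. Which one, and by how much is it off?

Distance(N, L) = 29.3 — off by 5.20.

U = (0.00, 0.00) ✓; U.y = 0.00, C.y = 0.00 ✓; |UC| = 25.80 ✓; ∠(KC, CU) = 90.00° ✓; |KC| = 12.20 ✓; bearing(K→N) − bearing(K→C) = 93.00° ✓; |KN| = 12.20 ✓; ∠(KN, NL) = 90.00° ✓; |NL| = 24.10 ✗.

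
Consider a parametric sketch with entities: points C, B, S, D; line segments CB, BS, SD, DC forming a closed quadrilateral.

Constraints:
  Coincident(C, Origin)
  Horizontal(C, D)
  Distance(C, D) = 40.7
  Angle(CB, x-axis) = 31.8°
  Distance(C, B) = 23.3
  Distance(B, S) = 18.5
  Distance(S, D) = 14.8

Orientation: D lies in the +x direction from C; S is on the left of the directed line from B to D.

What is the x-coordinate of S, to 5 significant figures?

38.159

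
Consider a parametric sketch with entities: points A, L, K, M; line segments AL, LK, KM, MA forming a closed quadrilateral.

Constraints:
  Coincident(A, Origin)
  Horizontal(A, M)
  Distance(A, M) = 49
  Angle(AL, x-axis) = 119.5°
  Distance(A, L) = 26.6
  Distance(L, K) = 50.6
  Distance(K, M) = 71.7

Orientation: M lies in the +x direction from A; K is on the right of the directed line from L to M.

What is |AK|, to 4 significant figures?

32.30

A is at the origin; A and M share the same y with |AM| = 49.0 and M in +x, so M = (49.0, 0). AL runs at 119.5° with |AL| = 26.6, so L = (-13.10, 23.15). K is determined by |LK| = 50.6 and |KM| = 71.7 together: it lies at the intersection of circle(L, 50.6) and circle(M, 71.7). With |LM| = 66.27, the foot of the radical line on LM is 13.67 from L and the perpendicular offset is √(50.6² − 13.67²) = 48.72. Taking the right-of-LM solution: K = (-17.31, -27.27).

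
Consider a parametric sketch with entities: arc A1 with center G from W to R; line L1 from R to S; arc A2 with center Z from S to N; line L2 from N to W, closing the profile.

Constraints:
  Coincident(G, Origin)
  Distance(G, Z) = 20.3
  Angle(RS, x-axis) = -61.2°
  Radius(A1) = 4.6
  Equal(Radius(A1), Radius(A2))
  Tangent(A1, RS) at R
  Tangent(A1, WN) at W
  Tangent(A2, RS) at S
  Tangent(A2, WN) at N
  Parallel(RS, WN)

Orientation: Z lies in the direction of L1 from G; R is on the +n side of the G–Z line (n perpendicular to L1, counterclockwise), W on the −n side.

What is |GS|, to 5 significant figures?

20.815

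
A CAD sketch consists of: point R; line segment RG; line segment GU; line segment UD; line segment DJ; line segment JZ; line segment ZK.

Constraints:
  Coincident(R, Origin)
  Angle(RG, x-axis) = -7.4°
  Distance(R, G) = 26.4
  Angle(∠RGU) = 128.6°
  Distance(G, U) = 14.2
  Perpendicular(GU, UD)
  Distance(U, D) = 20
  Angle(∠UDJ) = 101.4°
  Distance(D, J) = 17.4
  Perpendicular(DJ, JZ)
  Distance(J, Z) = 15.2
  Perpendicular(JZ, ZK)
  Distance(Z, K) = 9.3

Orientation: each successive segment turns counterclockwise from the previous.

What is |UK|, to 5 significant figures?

12.833

The perpendicularity gives JZ at right angles to DJ, so JZ runs at -57.400°; with |JZ| = 15.2, Z = (16.032, -1.3291). The perpendicularity gives ZK at right angles to JZ, so ZK runs at 32.600°; with |ZK| = 9.3, K = (23.867, 3.6814). Then |UK| = |K − U| = 12.833.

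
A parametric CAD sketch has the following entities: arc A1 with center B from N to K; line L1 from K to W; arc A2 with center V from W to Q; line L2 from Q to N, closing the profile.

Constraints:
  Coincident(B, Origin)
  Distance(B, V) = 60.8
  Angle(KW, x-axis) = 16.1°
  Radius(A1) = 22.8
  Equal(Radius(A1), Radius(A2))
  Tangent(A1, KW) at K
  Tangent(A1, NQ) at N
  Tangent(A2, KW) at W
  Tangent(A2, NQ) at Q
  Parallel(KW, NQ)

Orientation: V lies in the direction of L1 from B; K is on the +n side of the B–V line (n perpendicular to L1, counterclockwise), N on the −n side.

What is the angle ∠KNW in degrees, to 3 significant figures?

53.1°

The slot axis is L1's direction at 16.1°, so u = (cos 16.1°, sin 16.1°) = (0.961, 0.277) and n = (−sin 16.1°, cos 16.1°) = (-0.277, 0.961). B is at the origin and V lies 60.8 along u from B, so V = 60.8·u = (58.4, 16.9). Tangency of A1 to both parallel lines with radius 22.8 puts K and N at B ± 22.8·n: K = (-6.32, 21.9), N = (6.32, -21.9). Equal radii place W and Q the same way about V: W = V + 22.8·n = (52.1, 38.8), Q = V − 22.8·n = (64.7, -5.05). Then cos ∠KNW = NK·NW / (|NK||NW|), giving 53.1°.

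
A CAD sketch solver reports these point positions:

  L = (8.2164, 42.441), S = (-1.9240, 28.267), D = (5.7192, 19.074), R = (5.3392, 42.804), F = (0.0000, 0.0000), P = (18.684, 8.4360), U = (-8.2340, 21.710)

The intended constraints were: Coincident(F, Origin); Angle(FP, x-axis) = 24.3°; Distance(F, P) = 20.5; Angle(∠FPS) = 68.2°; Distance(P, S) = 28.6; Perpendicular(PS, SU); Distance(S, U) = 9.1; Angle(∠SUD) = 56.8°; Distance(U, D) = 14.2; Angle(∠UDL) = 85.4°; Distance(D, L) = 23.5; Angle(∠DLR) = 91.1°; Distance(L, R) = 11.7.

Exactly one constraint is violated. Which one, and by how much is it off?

Distance(L, R) = 11.7 — off by 8.80.

F = (0.00, 0.00) ✓; FP at 24.30° ✓; |FP| = 20.50 ✓; ∠FPS = 68.20° ✓; |PS| = 28.60 ✓; ∠(PS, SU) = 90.00° ✓; |SU| = 9.100 ✓; ∠SUD = 56.80° ✓; |UD| = 14.20 ✓; ∠UDL = 85.40° ✓; |DL| = 23.50 ✓; ∠DLR = 91.09° ✓; |LR| = 2.900 ✗.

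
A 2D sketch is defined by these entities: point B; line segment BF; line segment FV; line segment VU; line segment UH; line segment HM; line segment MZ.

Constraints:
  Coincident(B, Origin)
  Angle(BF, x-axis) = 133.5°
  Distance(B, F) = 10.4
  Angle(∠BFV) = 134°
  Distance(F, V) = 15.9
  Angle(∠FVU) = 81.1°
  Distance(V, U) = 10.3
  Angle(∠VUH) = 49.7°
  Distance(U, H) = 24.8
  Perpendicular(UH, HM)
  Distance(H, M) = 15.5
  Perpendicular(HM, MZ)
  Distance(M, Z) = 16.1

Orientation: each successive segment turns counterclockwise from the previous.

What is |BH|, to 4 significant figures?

16.94

B is at the origin; BF runs at 133.5° with length 10.4, so F = (-7.159, 7.544). ∠BFV = 134.0° gives FV at 179.5° from the x-axis; with |FV| = 15.9, V = (-23.06, 7.683). ∠FVU = 81.1° gives VU at -81.60° from the x-axis; with |VU| = 10.3, U = (-21.55, -2.507). ∠VUH = 49.7° gives UH at 48.70° from the x-axis; with |UH| = 24.8, H = (-5.186, 16.12). Then |BH| = |H − B| = 16.94.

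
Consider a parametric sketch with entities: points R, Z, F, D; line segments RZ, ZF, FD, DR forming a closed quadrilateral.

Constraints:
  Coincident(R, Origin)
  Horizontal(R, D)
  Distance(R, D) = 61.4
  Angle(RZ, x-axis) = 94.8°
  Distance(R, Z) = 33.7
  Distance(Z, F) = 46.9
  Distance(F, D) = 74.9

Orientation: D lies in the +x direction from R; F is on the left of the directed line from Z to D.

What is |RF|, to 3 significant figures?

73.8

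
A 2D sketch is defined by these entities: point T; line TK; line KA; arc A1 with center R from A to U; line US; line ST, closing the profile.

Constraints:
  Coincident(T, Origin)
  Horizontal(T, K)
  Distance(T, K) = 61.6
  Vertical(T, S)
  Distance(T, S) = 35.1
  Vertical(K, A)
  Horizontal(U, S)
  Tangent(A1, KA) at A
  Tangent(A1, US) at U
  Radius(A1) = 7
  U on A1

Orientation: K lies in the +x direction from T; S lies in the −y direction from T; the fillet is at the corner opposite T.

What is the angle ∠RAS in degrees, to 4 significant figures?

6.483°

T is at the origin; T and K share the same y with |TK| = 61.6 and K on the +x side, so K = (61.60, 0.000). TS is vertical with |TS| = 35.1 and S on the −y side, so S = (0.000, -35.10). The virtual corner opposite T is at (61.60, -35.10). The tangent condition forces RA to be normal to KA and A1 meets US tangentially, so RU is at right angles to US, with radius 7.0, so the center R sits 7.0 in from both sides at R = (54.60, -28.10). That places the tangent points at A = (61.60, -28.10) on KA and U = (54.60, -35.10) on US. Then cos ∠RAS = AR·AS / (|AR||AS|), giving 6.483°.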